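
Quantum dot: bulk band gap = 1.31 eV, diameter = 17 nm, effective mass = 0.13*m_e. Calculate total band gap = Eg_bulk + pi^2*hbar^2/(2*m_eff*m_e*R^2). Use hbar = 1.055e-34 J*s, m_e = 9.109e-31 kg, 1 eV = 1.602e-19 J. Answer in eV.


Radius R = 17/2 nm = 8.5e-09 m
Confinement energy dE = pi^2 * hbar^2 / (2 * m_eff * m_e * R^2)
dE = pi^2 * (1.055e-34)^2 / (2 * 0.13 * 9.109e-31 * (8.5e-09)^2) J, divided by 1.602e-19 J/eV
dE = 0.0401 eV
Total band gap = E_g(bulk) + dE = 1.31 + 0.0401 = 1.3501 eV

1.3501


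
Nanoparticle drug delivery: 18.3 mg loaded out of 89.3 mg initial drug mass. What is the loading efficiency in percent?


Drug loading efficiency = (drug loaded / drug initial) * 100
DLE = 18.3 / 89.3 * 100
DLE = 0.2049 * 100
DLE = 20.49%

20.49


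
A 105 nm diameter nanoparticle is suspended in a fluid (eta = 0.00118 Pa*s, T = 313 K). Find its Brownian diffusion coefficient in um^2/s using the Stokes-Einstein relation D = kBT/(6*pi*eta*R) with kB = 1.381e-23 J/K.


Radius R = 105/2 = 52.5 nm = 5.25e-08 m
D = kB*T / (6*pi*eta*R)
D = 1.381e-23 * 313 / (6 * pi * 0.00118 * 5.25e-08)
D = 3.70165e-12 m^2/s = 3.702 um^2/s

3.702


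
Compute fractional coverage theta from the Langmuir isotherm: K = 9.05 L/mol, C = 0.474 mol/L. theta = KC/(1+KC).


Langmuir isotherm: theta = K*C / (1 + K*C)
K*C = 9.05 * 0.474 = 4.2897
theta = 4.2897 / (1 + 4.2897) = 4.2897 / 5.2897
theta = 0.811

0.811


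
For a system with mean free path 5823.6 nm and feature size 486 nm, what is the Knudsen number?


Knudsen number Kn = lambda / L
Kn = 5823.6 / 486
Kn = 11.9827

11.9827


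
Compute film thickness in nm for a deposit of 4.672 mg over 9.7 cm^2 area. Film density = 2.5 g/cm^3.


Convert: m = 4.672 mg = 4.6720e-06 kg, A = 9.7 cm^2 = 9.7000e-04 m^2, rho = 2.5 g/cm^3 = 2500 kg/m^3
t = m / (A * rho)
t = 4.6720e-06 / (9.7000e-04 * 2500)
t = 1.9266e-06 m = 1926.6 nm

1926.6


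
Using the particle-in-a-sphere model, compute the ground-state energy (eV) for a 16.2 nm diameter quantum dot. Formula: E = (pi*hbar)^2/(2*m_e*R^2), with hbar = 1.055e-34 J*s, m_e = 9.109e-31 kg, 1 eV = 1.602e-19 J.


Radius R = 16.2/2 = 8.1 nm = 8.1e-09 m
E = (pi * 1.055e-34)^2 / (2 * 9.109e-31 * (8.1e-09)^2)
E(J) = 9.19039e-22
E = E(J) / 1.602e-19 = 0.0057 eV

0.0057


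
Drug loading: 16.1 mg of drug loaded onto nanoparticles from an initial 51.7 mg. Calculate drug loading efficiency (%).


Drug loading efficiency = (drug loaded / drug initial) * 100
DLE = 16.1 / 51.7 * 100
DLE = 0.3114 * 100
DLE = 31.14%

31.14


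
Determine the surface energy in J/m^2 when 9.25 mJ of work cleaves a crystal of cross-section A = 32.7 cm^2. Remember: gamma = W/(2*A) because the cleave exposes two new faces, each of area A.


Convert: A = 32.7 cm^2 = 0.00327 m^2, W = 9.25 mJ = 0.00925 J
Cleaving exposes two faces of area A, so total new surface = 2*A and gamma = W / (2*A)
gamma = 0.00925 / (2 * 0.00327)
gamma = 1.414 J/m^2

1.414


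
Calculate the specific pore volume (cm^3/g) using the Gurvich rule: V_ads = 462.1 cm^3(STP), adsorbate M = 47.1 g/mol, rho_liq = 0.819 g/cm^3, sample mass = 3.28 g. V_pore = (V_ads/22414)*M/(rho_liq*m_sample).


Moles adsorbed n = V_ads / 22414 = 462.1 / 22414 = 2.061658e-02 mol
Liquid volume V_liq = n * M / rho_liq = 2.061658e-02 * 47.1 / 0.819 = 1.18564 cm^3
Specific pore volume V_pore = V_liq / m_sample = 1.18564 / 3.28
V_pore = 0.3615 cm^3/g

0.3615


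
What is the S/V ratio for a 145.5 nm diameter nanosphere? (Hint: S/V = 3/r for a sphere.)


Radius r = 145.5/2 = 72.75 nm
S/V = 3 / r = 3 / 72.75
S/V = 0.0412 nm^-1

0.0412


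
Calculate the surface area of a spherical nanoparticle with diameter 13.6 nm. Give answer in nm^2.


Radius r = 13.6/2 = 6.8 nm
Surface area SA = 4 * pi * r^2
SA = 4 * pi * (6.8)^2
SA = 581.07 nm^2

581.07


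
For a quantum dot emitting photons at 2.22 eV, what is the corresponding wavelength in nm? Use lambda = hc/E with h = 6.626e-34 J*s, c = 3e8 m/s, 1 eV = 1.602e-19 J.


Convert energy: E = 2.22 eV = 2.22 * 1.602e-19 = 3.55644e-19 J
lambda = h*c / E = 6.626e-34 * 3e8 / 3.55644e-19
lambda = 5.5893e-07 m = 558.9 nm

558.9


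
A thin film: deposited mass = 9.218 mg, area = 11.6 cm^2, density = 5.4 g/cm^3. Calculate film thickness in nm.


Convert: m = 9.218 mg = 9.2180e-06 kg, A = 11.6 cm^2 = 1.1600e-03 m^2, rho = 5.4 g/cm^3 = 5400 kg/m^3
t = m / (A * rho)
t = 9.2180e-06 / (1.1600e-03 * 5400)
t = 1.4716e-06 m = 1471.6 nm

1471.6


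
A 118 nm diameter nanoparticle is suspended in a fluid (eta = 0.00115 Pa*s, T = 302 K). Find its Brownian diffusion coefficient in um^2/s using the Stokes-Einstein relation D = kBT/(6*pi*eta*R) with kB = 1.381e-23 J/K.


Radius R = 118/2 = 59 nm = 5.9e-08 m
D = kB*T / (6*pi*eta*R)
D = 1.381e-23 * 302 / (6 * pi * 0.00115 * 5.9e-08)
D = 3.26099e-12 m^2/s = 3.261 um^2/s

3.261


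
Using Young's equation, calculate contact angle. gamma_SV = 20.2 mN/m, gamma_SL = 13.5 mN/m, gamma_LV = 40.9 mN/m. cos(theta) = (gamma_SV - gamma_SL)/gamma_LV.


cos(theta) = (gamma_SV - gamma_SL) / gamma_LV
cos(theta) = (20.2 - 13.5) / 40.9
cos(theta) = 0.163814
theta = arccos(0.163814) = 80.57 degrees

80.57


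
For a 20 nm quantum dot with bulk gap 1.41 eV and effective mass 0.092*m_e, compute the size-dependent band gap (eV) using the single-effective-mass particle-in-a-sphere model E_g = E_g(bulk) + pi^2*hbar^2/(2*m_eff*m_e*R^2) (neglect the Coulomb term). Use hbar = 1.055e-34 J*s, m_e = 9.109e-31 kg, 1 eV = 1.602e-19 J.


Radius R = 20/2 nm = 1e-08 m
Confinement energy dE = pi^2 * hbar^2 / (2 * m_eff * m_e * R^2)
dE = pi^2 * (1.055e-34)^2 / (2 * 0.092 * 9.109e-31 * (1e-08)^2) J, divided by 1.602e-19 J/eV
dE = 0.0409 eV
Total band gap = E_g(bulk) + dE = 1.41 + 0.0409 = 1.4509 eV

1.4509


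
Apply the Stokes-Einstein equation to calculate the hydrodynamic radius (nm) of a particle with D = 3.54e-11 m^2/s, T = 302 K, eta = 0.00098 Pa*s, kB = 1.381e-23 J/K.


Stokes-Einstein: R = kB*T / (6*pi*eta*D)
R = 1.381e-23 * 302 / (6 * pi * 0.00098 * 3.54e-11)
R = 6.37779e-09 m = 6.38 nm

6.38


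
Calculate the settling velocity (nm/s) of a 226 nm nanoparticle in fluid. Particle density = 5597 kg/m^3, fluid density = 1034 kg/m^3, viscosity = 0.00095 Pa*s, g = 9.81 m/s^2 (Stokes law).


Radius R = 226/2 nm = 1.13e-07 m
Density difference = 5597 - 1034 = 4563 kg/m^3
v = 2 * R^2 * (rho_p - rho_f) * g / (9 * eta)
v = 2 * (1.13e-07)^2 * 4563 * 9.81 / (9 * 0.00095)
v = 1.33703e-07 m/s = 133.7027 nm/s

133.7027


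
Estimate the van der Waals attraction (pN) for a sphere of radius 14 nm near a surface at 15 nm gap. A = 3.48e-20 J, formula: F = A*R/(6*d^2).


Convert to SI: R = 14 nm = 1.4e-08 m, d = 15 nm = 1.5e-08 m
F = A * R / (6 * d^2)
F = 3.48e-20 * 1.4e-08 / (6 * (1.5e-08)^2)
F = 3.60889e-13 N = 0.361 pN

0.361


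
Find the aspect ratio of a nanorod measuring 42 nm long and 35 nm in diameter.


Aspect ratio AR = length / diameter
AR = 42 / 35
AR = 1.2

1.2


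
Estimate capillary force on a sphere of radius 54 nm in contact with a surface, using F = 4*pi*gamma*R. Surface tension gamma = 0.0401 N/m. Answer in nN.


Convert radius: R = 54 nm = 5.4e-08 m
F = 4 * pi * gamma * R
F = 4 * pi * 0.0401 * 5.4e-08
F = 2.72112e-08 N = 27.2112 nN

27.2112


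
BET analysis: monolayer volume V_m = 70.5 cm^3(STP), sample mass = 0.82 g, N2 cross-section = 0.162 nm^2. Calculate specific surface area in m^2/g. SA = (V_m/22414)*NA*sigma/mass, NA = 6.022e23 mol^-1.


Number of moles in monolayer = V_m / 22414 = 70.5 / 22414 = 0.00314536
Number of molecules = moles * NA = 0.00314536 * 6.022e23
SA = molecules * sigma / mass
SA = (70.5 / 22414) * 6.022e23 * 0.162e-18 / 0.82
SA = 374.2 m^2/g

374.2


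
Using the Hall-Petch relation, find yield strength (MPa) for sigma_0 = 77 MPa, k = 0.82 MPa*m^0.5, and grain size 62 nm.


d = 62 nm = 6.2e-08 m
sqrt(d) = 0.000248998
Hall-Petch contribution = k / sqrt(d) = 0.82 / 0.000248998 = 3293.2 MPa
sigma = sigma_0 + k/sqrt(d) = 77 + 3293.2 = 3370.2 MPa

3370.2


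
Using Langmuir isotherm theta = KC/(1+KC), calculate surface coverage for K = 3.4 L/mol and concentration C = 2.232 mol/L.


Langmuir isotherm: theta = K*C / (1 + K*C)
K*C = 3.4 * 2.232 = 7.5888
theta = 7.5888 / (1 + 7.5888) = 7.5888 / 8.5888
theta = 0.8836

0.8836


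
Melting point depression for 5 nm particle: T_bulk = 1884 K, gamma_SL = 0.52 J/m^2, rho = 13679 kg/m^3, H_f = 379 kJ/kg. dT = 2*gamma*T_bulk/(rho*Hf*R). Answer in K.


Radius R = 5/2 = 2.5 nm = 2.5e-09 m
Convert H_f = 379 kJ/kg = 379000 J/kg
dT = 2 * gamma_SL * T_bulk / (rho * H_f * R)
dT = 2 * 0.52 * 1884 / (13679 * 379000 * 2.5e-09)
dT = 151.2 K

151.2


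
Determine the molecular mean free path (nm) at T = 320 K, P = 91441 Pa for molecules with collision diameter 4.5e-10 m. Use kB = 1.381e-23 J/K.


Mean free path: lambda = kB*T / (sqrt(2) * pi * d^2 * P)
lambda = 1.381e-23 * 320 / (sqrt(2) * pi * (4.5e-10)^2 * 91441)
lambda = 5.37171e-08 m
lambda = 53.72 nm

53.72


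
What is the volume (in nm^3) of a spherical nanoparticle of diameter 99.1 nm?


Radius r = 99.1/2 = 49.55 nm
Volume V = (4/3) * pi * r^3
V = (4/3) * pi * (49.55)^3
V = 509588.46 nm^3

509588.46


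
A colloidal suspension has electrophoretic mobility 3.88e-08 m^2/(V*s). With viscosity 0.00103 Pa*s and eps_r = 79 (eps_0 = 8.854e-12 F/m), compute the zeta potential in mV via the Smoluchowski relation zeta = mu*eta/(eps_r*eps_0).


Smoluchowski equation: zeta = mu * eta / (eps_r * eps_0)
zeta = 3.88e-08 * 0.00103 / (79 * 8.854e-12)
zeta = 0.057135 V = 57.14 mV

57.14


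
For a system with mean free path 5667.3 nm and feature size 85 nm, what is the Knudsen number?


Knudsen number Kn = lambda / L
Kn = 5667.3 / 85
Kn = 66.6741

66.6741


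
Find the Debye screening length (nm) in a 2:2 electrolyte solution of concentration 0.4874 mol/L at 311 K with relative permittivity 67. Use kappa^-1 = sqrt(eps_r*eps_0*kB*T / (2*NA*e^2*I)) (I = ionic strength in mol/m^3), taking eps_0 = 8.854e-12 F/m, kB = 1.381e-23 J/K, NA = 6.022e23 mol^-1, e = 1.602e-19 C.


Ionic strength I = 0.4874 * 2^2 * 1000 = 1949.6 mol/m^3
kappa^-1 = sqrt(67 * 8.854e-12 * 1.381e-23 * 311 / (2 * 6.022e23 * (1.602e-19)^2 * 1949.6))
kappa^-1 = 0.206 nm

0.206


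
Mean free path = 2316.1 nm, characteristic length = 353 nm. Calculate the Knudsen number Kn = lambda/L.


Knudsen number Kn = lambda / L
Kn = 2316.1 / 353
Kn = 6.5612

6.5612


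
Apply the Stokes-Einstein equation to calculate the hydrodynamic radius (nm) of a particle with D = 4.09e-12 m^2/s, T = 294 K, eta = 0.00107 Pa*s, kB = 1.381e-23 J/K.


Stokes-Einstein: R = kB*T / (6*pi*eta*D)
R = 1.381e-23 * 294 / (6 * pi * 0.00107 * 4.09e-12)
R = 4.9219e-08 m = 49.22 nm

49.22


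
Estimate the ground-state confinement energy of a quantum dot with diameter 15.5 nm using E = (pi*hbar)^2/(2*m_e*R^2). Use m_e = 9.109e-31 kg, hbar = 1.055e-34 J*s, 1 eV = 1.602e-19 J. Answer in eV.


Radius R = 15.5/2 = 7.75 nm = 7.75e-09 m
E = (pi * 1.055e-34)^2 / (2 * 9.109e-31 * (7.75e-09)^2)
E(J) = 1.00392e-21
E = E(J) / 1.602e-19 = 0.0063 eV

0.0063


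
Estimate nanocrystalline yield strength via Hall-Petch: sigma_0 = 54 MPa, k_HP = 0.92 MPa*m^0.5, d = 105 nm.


d = 105 nm = 1.05e-07 m
sqrt(d) = 0.000324037
Hall-Petch contribution = k / sqrt(d) = 0.92 / 0.000324037 = 2839.2 MPa
sigma = sigma_0 + k/sqrt(d) = 54 + 2839.2 = 2893.2 MPa

2893.2


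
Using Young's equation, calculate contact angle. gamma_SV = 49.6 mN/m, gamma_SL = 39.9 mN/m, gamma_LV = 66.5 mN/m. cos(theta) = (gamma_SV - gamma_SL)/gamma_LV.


cos(theta) = (gamma_SV - gamma_SL) / gamma_LV
cos(theta) = (49.6 - 39.9) / 66.5
cos(theta) = 0.145865
theta = arccos(0.145865) = 81.61 degrees

81.61


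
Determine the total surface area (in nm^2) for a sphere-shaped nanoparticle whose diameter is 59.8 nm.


Radius r = 59.8/2 = 29.9 nm
Surface area SA = 4 * pi * r^2
SA = 4 * pi * (29.9)^2
SA = 11234.46 nm^2

11234.46


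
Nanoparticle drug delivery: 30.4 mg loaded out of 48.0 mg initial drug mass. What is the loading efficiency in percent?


Drug loading efficiency = (drug loaded / drug initial) * 100
DLE = 30.4 / 48.0 * 100
DLE = 0.6333 * 100
DLE = 63.33%

63.33


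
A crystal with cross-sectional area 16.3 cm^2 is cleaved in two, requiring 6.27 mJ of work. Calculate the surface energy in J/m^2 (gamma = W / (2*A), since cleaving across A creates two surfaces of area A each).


Convert: A = 16.3 cm^2 = 0.00163 m^2, W = 6.27 mJ = 0.00627 J
Cleaving exposes two faces of area A, so total new surface = 2*A and gamma = W / (2*A)
gamma = 0.00627 / (2 * 0.00163)
gamma = 1.923 J/m^2

1.923


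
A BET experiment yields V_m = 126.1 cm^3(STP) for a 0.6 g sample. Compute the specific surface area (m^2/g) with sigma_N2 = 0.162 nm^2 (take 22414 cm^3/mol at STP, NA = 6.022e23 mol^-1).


Number of moles in monolayer = V_m / 22414 = 126.1 / 22414 = 0.00562595
Number of molecules = moles * NA = 0.00562595 * 6.022e23
SA = molecules * sigma / mass
SA = (126.1 / 22414) * 6.022e23 * 0.162e-18 / 0.6
SA = 914.7 m^2/g

914.7


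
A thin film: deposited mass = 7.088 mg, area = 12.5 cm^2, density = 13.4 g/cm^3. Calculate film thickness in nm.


Convert: m = 7.088 mg = 7.0880e-06 kg, A = 12.5 cm^2 = 1.2500e-03 m^2, rho = 13.4 g/cm^3 = 13400 kg/m^3
t = m / (A * rho)
t = 7.0880e-06 / (1.2500e-03 * 13400)
t = 4.2316e-07 m = 423.2 nm

423.2


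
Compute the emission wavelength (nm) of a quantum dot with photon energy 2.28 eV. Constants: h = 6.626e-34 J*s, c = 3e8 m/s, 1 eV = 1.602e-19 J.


Convert energy: E = 2.28 eV = 2.28 * 1.602e-19 = 3.65256e-19 J
lambda = h*c / E = 6.626e-34 * 3e8 / 3.65256e-19
lambda = 5.44221e-07 m = 544.2 nm

544.2


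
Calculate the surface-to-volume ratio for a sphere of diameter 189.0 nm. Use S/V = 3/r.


Radius r = 189.0/2 = 94.5 nm
S/V = 3 / r = 3 / 94.5
S/V = 0.0317 nm^-1

0.0317


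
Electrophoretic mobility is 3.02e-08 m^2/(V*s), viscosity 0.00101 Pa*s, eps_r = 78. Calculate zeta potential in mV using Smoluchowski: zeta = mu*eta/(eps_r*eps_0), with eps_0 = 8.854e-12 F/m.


Smoluchowski equation: zeta = mu * eta / (eps_r * eps_0)
zeta = 3.02e-08 * 0.00101 / (78 * 8.854e-12)
zeta = 0.044167 V = 44.17 mV

44.17


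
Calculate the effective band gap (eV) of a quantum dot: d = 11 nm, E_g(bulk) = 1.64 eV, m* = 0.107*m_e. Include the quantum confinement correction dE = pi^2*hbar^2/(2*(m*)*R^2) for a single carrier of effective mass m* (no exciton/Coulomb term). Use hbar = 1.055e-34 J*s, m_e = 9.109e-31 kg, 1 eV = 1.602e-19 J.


Radius R = 11/2 nm = 5.5e-09 m
Confinement energy dE = pi^2 * hbar^2 / (2 * m_eff * m_e * R^2)
dE = pi^2 * (1.055e-34)^2 / (2 * 0.107 * 9.109e-31 * (5.5e-09)^2) J, divided by 1.602e-19 J/eV
dE = 0.1163 eV
Total band gap = E_g(bulk) + dE = 1.64 + 0.1163 = 1.7563 eV

1.7563


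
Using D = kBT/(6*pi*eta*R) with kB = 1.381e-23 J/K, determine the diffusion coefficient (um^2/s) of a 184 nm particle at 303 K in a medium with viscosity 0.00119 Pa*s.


Radius R = 184/2 = 92 nm = 9.2e-08 m
D = kB*T / (6*pi*eta*R)
D = 1.381e-23 * 303 / (6 * pi * 0.00119 * 9.2e-08)
D = 2.02768e-12 m^2/s = 2.028 um^2/s

2.028


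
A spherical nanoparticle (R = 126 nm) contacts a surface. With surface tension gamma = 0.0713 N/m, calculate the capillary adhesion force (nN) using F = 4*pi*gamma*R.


Convert radius: R = 126 nm = 1.26e-07 m
F = 4 * pi * gamma * R
F = 4 * pi * 0.0713 * 1.26e-07
F = 1.12894e-07 N = 112.8938 nN

112.8938


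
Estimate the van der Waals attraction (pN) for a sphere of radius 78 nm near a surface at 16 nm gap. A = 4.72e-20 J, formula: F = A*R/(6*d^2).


Convert to SI: R = 78 nm = 7.8e-08 m, d = 16 nm = 1.6e-08 m
F = A * R / (6 * d^2)
F = 4.72e-20 * 7.8e-08 / (6 * (1.6e-08)^2)
F = 2.39688e-12 N = 2.397 pN

2.397


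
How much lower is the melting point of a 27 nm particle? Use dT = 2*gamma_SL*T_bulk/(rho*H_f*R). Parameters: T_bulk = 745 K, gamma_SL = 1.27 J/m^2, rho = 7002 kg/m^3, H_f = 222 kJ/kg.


Radius R = 27/2 = 13.5 nm = 1.35e-08 m
Convert H_f = 222 kJ/kg = 222000 J/kg
dT = 2 * gamma_SL * T_bulk / (rho * H_f * R)
dT = 2 * 1.27 * 745 / (7002 * 222000 * 1.35e-08)
dT = 90.2 K

90.2


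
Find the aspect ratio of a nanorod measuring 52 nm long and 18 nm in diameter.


Aspect ratio AR = length / diameter
AR = 52 / 18
AR = 2.89

2.89


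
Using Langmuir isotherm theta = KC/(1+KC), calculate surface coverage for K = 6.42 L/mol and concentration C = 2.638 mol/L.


Langmuir isotherm: theta = K*C / (1 + K*C)
K*C = 6.42 * 2.638 = 16.93596
theta = 16.93596 / (1 + 16.93596) = 16.93596 / 17.93596
theta = 0.9442

0.9442


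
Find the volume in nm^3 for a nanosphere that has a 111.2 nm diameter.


Radius r = 111.2/2 = 55.6 nm
Volume V = (4/3) * pi * r^3
V = (4/3) * pi * (55.6)^3
V = 719967.65 nm^3

719967.65


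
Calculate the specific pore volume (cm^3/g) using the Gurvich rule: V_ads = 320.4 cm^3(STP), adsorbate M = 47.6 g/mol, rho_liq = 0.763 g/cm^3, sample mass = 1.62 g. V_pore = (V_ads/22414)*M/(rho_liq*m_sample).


Moles adsorbed n = V_ads / 22414 = 320.4 / 22414 = 1.429464e-02 mol
Liquid volume V_liq = n * M / rho_liq = 1.429464e-02 * 47.6 / 0.763 = 0.89178 cm^3
Specific pore volume V_pore = V_liq / m_sample = 0.89178 / 1.62
V_pore = 0.5505 cm^3/g

0.5505


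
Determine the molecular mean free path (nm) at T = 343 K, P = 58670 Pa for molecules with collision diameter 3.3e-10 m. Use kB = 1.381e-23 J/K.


Mean free path: lambda = kB*T / (sqrt(2) * pi * d^2 * P)
lambda = 1.381e-23 * 343 / (sqrt(2) * pi * (3.3e-10)^2 * 58670)
lambda = 1.6687e-07 m
lambda = 166.87 nm

166.87


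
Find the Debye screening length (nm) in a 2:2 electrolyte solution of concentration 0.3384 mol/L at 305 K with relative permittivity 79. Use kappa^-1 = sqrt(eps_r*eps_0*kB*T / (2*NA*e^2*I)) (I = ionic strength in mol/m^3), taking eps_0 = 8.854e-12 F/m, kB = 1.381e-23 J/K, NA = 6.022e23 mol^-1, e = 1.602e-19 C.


Ionic strength I = 0.3384 * 2^2 * 1000 = 1353.6 mol/m^3
kappa^-1 = sqrt(79 * 8.854e-12 * 1.381e-23 * 305 / (2 * 6.022e23 * (1.602e-19)^2 * 1353.6))
kappa^-1 = 0.265 nm

0.265


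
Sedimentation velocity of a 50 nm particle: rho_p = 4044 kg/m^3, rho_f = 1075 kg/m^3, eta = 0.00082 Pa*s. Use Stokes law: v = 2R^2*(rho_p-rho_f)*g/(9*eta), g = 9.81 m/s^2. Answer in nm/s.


Radius R = 50/2 nm = 2.5e-08 m
Density difference = 4044 - 1075 = 2969 kg/m^3
v = 2 * R^2 * (rho_p - rho_f) * g / (9 * eta)
v = 2 * (2.5e-08)^2 * 2969 * 9.81 / (9 * 0.00082)
v = 4.93325e-09 m/s = 4.9332 nm/s

4.9332


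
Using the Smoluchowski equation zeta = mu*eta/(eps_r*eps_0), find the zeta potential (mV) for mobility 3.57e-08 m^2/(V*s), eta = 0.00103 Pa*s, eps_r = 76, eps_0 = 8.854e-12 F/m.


Smoluchowski equation: zeta = mu * eta / (eps_r * eps_0)
zeta = 3.57e-08 * 0.00103 / (76 * 8.854e-12)
zeta = 0.054645 V = 54.65 mV

54.65


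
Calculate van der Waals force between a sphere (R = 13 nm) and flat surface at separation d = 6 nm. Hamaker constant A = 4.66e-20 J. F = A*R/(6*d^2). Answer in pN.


Convert to SI: R = 13 nm = 1.3e-08 m, d = 6 nm = 6e-09 m
F = A * R / (6 * d^2)
F = 4.66e-20 * 1.3e-08 / (6 * (6e-09)^2)
F = 2.80463e-12 N = 2.805 pN

2.805


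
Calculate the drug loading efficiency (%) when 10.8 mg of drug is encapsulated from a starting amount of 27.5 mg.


Drug loading efficiency = (drug loaded / drug initial) * 100
DLE = 10.8 / 27.5 * 100
DLE = 0.3927 * 100
DLE = 39.27%

39.27


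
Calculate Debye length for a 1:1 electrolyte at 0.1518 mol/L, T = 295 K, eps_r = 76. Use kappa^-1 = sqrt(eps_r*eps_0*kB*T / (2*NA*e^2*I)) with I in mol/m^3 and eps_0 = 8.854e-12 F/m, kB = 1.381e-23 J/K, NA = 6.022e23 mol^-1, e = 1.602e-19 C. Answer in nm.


Ionic strength I = 0.1518 * 1^2 * 1000 = 151.8 mol/m^3
kappa^-1 = sqrt(76 * 8.854e-12 * 1.381e-23 * 295 / (2 * 6.022e23 * (1.602e-19)^2 * 151.8))
kappa^-1 = 0.764 nm

0.764


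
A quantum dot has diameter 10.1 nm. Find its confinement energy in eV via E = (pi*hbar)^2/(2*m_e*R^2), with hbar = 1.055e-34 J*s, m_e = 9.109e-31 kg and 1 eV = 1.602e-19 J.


Radius R = 10.1/2 = 5.05 nm = 5.05e-09 m
E = (pi * 1.055e-34)^2 / (2 * 9.109e-31 * (5.05e-09)^2)
E(J) = 2.3644e-21
E = E(J) / 1.602e-19 = 0.0148 eV

0.0148


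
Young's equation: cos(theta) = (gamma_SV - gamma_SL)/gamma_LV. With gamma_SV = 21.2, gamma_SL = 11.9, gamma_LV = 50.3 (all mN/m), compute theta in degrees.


cos(theta) = (gamma_SV - gamma_SL) / gamma_LV
cos(theta) = (21.2 - 11.9) / 50.3
cos(theta) = 0.184891
theta = arccos(0.184891) = 79.35 degrees

79.35


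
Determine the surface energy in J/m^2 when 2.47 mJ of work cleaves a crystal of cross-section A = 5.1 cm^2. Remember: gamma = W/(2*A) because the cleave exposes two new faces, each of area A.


Convert: A = 5.1 cm^2 = 0.00051 m^2, W = 2.47 mJ = 0.00247 J
Cleaving exposes two faces of area A, so total new surface = 2*A and gamma = W / (2*A)
gamma = 0.00247 / (2 * 0.00051)
gamma = 2.422 J/m^2

2.422


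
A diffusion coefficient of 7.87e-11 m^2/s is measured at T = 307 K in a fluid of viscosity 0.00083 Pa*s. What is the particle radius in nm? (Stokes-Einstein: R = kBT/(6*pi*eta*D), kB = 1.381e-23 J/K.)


Stokes-Einstein: R = kB*T / (6*pi*eta*D)
R = 1.381e-23 * 307 / (6 * pi * 0.00083 * 7.87e-11)
R = 3.44333e-09 m = 3.44 nm

3.44


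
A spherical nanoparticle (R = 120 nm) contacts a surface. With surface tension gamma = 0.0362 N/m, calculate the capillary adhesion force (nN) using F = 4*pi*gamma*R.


Convert radius: R = 120 nm = 1.2e-07 m
F = 4 * pi * gamma * R
F = 4 * pi * 0.0362 * 1.2e-07
F = 5.45883e-08 N = 54.5883 nN

54.5883


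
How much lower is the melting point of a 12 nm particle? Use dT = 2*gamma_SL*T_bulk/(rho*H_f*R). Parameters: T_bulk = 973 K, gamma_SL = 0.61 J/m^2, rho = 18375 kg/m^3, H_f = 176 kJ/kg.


Radius R = 12/2 = 6 nm = 6e-09 m
Convert H_f = 176 kJ/kg = 176000 J/kg
dT = 2 * gamma_SL * T_bulk / (rho * H_f * R)
dT = 2 * 0.61 * 973 / (18375 * 176000 * 6e-09)
dT = 61.2 K

61.2


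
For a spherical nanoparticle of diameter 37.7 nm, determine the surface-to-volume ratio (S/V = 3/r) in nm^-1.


Radius r = 37.7/2 = 18.85 nm
S/V = 3 / r = 3 / 18.85
S/V = 0.1592 nm^-1

0.1592


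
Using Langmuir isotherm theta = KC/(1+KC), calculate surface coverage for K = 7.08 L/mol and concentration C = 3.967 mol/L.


Langmuir isotherm: theta = K*C / (1 + K*C)
K*C = 7.08 * 3.967 = 28.08636
theta = 28.08636 / (1 + 28.08636) = 28.08636 / 29.08636
theta = 0.9656

0.9656


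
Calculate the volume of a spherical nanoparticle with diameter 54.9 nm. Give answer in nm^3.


Radius r = 54.9/2 = 27.45 nm
Volume V = (4/3) * pi * r^3
V = (4/3) * pi * (27.45)^3
V = 86639.44 nm^3

86639.44


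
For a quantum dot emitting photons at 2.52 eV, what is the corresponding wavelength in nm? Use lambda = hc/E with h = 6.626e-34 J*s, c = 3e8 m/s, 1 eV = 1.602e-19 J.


Convert energy: E = 2.52 eV = 2.52 * 1.602e-19 = 4.03704e-19 J
lambda = h*c / E = 6.626e-34 * 3e8 / 4.03704e-19
lambda = 4.9239e-07 m = 492.4 nm

492.4


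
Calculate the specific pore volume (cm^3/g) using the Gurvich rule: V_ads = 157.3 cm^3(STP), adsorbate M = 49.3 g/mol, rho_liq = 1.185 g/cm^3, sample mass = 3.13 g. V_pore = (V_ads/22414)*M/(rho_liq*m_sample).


Moles adsorbed n = V_ads / 22414 = 157.3 / 22414 = 7.017935e-03 mol
Liquid volume V_liq = n * M / rho_liq = 7.017935e-03 * 49.3 / 1.185 = 0.29197 cm^3
Specific pore volume V_pore = V_liq / m_sample = 0.29197 / 3.13
V_pore = 0.0933 cm^3/g

0.0933


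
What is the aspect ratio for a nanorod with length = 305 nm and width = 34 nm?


Aspect ratio AR = length / diameter
AR = 305 / 34
AR = 8.97

8.97


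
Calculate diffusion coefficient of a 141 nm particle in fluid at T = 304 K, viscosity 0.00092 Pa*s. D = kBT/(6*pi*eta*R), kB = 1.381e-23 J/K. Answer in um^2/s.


Radius R = 141/2 = 70.5 nm = 7.05e-08 m
D = kB*T / (6*pi*eta*R)
D = 1.381e-23 * 304 / (6 * pi * 0.00092 * 7.05e-08)
D = 3.43391e-12 m^2/s = 3.434 um^2/s

3.434


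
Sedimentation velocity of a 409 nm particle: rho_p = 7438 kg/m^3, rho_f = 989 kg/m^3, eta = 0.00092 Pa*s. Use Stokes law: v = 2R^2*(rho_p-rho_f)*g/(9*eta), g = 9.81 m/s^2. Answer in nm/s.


Radius R = 409/2 nm = 2.045e-07 m
Density difference = 7438 - 989 = 6449 kg/m^3
v = 2 * R^2 * (rho_p - rho_f) * g / (9 * eta)
v = 2 * (2.045e-07)^2 * 6449 * 9.81 / (9 * 0.00092)
v = 6.39069e-07 m/s = 639.0689 nm/s

639.0689


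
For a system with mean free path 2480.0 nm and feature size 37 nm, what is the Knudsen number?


Knudsen number Kn = lambda / L
Kn = 2480.0 / 37
Kn = 67.027

67.027


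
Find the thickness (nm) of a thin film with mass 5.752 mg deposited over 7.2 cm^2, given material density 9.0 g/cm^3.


Convert: m = 5.752 mg = 5.7520e-06 kg, A = 7.2 cm^2 = 7.2000e-04 m^2, rho = 9.0 g/cm^3 = 9000 kg/m^3
t = m / (A * rho)
t = 5.7520e-06 / (7.2000e-04 * 9000)
t = 8.8765e-07 m = 887.7 nm

887.7


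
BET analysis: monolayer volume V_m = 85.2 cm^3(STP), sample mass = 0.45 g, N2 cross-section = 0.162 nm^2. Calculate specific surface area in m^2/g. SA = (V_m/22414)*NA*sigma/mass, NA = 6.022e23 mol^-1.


Number of moles in monolayer = V_m / 22414 = 85.2 / 22414 = 0.0038012
Number of molecules = moles * NA = 0.0038012 * 6.022e23
SA = molecules * sigma / mass
SA = (85.2 / 22414) * 6.022e23 * 0.162e-18 / 0.45
SA = 824.1 m^2/g

824.1


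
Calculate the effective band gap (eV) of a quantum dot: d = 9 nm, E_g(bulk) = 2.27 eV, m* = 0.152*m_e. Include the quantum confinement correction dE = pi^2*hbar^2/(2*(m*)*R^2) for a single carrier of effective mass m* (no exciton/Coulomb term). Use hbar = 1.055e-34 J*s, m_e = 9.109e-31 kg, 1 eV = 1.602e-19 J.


Radius R = 9/2 nm = 4.5e-09 m
Confinement energy dE = pi^2 * hbar^2 / (2 * m_eff * m_e * R^2)
dE = pi^2 * (1.055e-34)^2 / (2 * 0.152 * 9.109e-31 * (4.5e-09)^2) J, divided by 1.602e-19 J/eV
dE = 0.1223 eV
Total band gap = E_g(bulk) + dE = 2.27 + 0.1223 = 2.3923 eV

2.3923


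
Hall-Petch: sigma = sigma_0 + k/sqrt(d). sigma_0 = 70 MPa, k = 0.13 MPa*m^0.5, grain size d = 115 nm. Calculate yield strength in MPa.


d = 115 nm = 1.15e-07 m
sqrt(d) = 0.0003391165
Hall-Petch contribution = k / sqrt(d) = 0.13 / 0.0003391165 = 383.3 MPa
sigma = sigma_0 + k/sqrt(d) = 70 + 383.3 = 453.3 MPa

453.3


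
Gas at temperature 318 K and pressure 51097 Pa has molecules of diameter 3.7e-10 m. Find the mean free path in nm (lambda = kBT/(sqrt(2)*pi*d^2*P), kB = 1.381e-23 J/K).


Mean free path: lambda = kB*T / (sqrt(2) * pi * d^2 * P)
lambda = 1.381e-23 * 318 / (sqrt(2) * pi * (3.7e-10)^2 * 51097)
lambda = 1.41305e-07 m
lambda = 141.3 nm

141.3


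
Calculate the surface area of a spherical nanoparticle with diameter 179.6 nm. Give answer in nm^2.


Radius r = 179.6/2 = 89.8 nm
Surface area SA = 4 * pi * r^2
SA = 4 * pi * (89.8)^2
SA = 101335.72 nm^2

101335.72


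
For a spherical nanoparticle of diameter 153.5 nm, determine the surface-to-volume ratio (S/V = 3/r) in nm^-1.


Radius r = 153.5/2 = 76.75 nm
S/V = 3 / r = 3 / 76.75
S/V = 0.0391 nm^-1

0.0391


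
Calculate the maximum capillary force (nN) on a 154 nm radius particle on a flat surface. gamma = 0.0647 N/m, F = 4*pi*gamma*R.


Convert radius: R = 154 nm = 1.54e-07 m
F = 4 * pi * gamma * R
F = 4 * pi * 0.0647 * 1.54e-07
F = 1.25209e-07 N = 125.2088 nN

125.2088


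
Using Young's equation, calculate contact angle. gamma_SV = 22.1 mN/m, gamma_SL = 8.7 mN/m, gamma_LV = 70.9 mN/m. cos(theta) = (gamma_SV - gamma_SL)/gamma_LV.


cos(theta) = (gamma_SV - gamma_SL) / gamma_LV
cos(theta) = (22.1 - 8.7) / 70.9
cos(theta) = 0.188999
theta = arccos(0.188999) = 79.11 degrees

79.11


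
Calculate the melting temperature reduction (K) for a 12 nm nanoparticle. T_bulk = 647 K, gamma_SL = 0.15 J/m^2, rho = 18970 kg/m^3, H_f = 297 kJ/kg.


Radius R = 12/2 = 6 nm = 6e-09 m
Convert H_f = 297 kJ/kg = 297000 J/kg
dT = 2 * gamma_SL * T_bulk / (rho * H_f * R)
dT = 2 * 0.15 * 647 / (18970 * 297000 * 6e-09)
dT = 5.7 K

5.7


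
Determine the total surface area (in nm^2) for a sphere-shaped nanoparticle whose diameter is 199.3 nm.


Radius r = 199.3/2 = 99.65 nm
Surface area SA = 4 * pi * r^2
SA = 4 * pi * (99.65)^2
SA = 124785.6 nm^2

124785.6


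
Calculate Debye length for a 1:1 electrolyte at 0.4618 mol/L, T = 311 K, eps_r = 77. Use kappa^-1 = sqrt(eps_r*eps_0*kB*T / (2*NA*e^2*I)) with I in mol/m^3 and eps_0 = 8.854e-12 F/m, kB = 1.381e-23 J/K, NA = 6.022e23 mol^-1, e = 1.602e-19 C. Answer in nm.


Ionic strength I = 0.4618 * 1^2 * 1000 = 461.8 mol/m^3
kappa^-1 = sqrt(77 * 8.854e-12 * 1.381e-23 * 311 / (2 * 6.022e23 * (1.602e-19)^2 * 461.8))
kappa^-1 = 0.453 nm

0.453


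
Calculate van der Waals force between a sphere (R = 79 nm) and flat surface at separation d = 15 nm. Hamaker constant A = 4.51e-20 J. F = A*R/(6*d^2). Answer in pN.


Convert to SI: R = 79 nm = 7.9e-08 m, d = 15 nm = 1.5e-08 m
F = A * R / (6 * d^2)
F = 4.51e-20 * 7.9e-08 / (6 * (1.5e-08)^2)
F = 2.63919e-12 N = 2.639 pN

2.639


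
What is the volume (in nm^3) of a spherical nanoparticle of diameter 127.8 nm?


Radius r = 127.8/2 = 63.9 nm
Volume V = (4/3) * pi * r^3
V = (4/3) * pi * (63.9)^3
V = 1092927.07 nm^3

1092927.07


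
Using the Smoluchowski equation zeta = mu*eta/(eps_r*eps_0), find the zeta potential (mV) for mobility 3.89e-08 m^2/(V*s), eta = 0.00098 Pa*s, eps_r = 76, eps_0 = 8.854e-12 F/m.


Smoluchowski equation: zeta = mu * eta / (eps_r * eps_0)
zeta = 3.89e-08 * 0.00098 / (76 * 8.854e-12)
zeta = 0.056653 V = 56.65 mV

56.65


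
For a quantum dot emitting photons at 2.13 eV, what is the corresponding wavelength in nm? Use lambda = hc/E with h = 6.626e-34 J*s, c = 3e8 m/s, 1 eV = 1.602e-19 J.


Convert energy: E = 2.13 eV = 2.13 * 1.602e-19 = 3.41226e-19 J
lambda = h*c / E = 6.626e-34 * 3e8 / 3.41226e-19
lambda = 5.82546e-07 m = 582.5 nm

582.5


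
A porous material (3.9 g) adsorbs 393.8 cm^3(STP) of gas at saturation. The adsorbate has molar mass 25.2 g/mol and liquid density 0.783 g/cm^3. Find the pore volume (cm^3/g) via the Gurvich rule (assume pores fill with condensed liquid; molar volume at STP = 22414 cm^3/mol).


Moles adsorbed n = V_ads / 22414 = 393.8 / 22414 = 1.756938e-02 mol
Liquid volume V_liq = n * M / rho_liq = 1.756938e-02 * 25.2 / 0.783 = 0.56545 cm^3
Specific pore volume V_pore = V_liq / m_sample = 0.56545 / 3.9
V_pore = 0.145 cm^3/g

0.145


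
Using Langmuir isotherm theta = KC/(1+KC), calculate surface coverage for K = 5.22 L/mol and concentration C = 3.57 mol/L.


Langmuir isotherm: theta = K*C / (1 + K*C)
K*C = 5.22 * 3.57 = 18.6354
theta = 18.6354 / (1 + 18.6354) = 18.6354 / 19.6354
theta = 0.9491

0.9491


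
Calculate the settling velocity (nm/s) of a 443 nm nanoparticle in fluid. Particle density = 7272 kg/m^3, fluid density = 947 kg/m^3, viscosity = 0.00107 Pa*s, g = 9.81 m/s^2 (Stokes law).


Radius R = 443/2 nm = 2.215e-07 m
Density difference = 7272 - 947 = 6325 kg/m^3
v = 2 * R^2 * (rho_p - rho_f) * g / (9 * eta)
v = 2 * (2.215e-07)^2 * 6325 * 9.81 / (9 * 0.00107)
v = 6.32238e-07 m/s = 632.2382 nm/s

632.2382


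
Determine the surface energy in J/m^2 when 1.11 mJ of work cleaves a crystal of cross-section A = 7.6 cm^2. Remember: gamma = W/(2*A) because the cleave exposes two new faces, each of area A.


Convert: A = 7.6 cm^2 = 0.00076 m^2, W = 1.11 mJ = 0.00111 J
Cleaving exposes two faces of area A, so total new surface = 2*A and gamma = W / (2*A)
gamma = 0.00111 / (2 * 0.00076)
gamma = 0.73 J/m^2

0.73


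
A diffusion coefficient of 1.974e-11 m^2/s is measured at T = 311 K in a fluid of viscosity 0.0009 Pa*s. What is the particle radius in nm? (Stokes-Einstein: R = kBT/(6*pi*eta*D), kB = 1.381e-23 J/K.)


Stokes-Einstein: R = kB*T / (6*pi*eta*D)
R = 1.381e-23 * 311 / (6 * pi * 0.0009 * 1.974e-11)
R = 1.28252e-08 m = 12.83 nm

12.83


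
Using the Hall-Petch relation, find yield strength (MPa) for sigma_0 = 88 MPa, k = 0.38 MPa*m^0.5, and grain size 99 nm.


d = 99 nm = 9.9e-08 m
sqrt(d) = 0.0003146427
Hall-Petch contribution = k / sqrt(d) = 0.38 / 0.0003146427 = 1207.7 MPa
sigma = sigma_0 + k/sqrt(d) = 88 + 1207.7 = 1295.7 MPa

1295.7


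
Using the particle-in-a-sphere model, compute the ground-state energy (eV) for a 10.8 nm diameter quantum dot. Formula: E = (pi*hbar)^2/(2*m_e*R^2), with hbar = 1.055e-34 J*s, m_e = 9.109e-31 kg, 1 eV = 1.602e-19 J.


Radius R = 10.8/2 = 5.4 nm = 5.4e-09 m
E = (pi * 1.055e-34)^2 / (2 * 9.109e-31 * (5.4e-09)^2)
E(J) = 2.06784e-21
E = E(J) / 1.602e-19 = 0.0129 eV

0.0129


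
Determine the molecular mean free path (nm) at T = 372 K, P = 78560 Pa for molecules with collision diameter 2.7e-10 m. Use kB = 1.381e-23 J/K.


Mean free path: lambda = kB*T / (sqrt(2) * pi * d^2 * P)
lambda = 1.381e-23 * 372 / (sqrt(2) * pi * (2.7e-10)^2 * 78560)
lambda = 2.01903e-07 m
lambda = 201.9 nm

201.9


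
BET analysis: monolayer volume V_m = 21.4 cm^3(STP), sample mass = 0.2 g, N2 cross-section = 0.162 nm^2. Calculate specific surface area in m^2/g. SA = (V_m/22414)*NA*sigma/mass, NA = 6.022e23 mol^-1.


Number of moles in monolayer = V_m / 22414 = 21.4 / 22414 = 0.00095476
Number of molecules = moles * NA = 0.00095476 * 6.022e23
SA = molecules * sigma / mass
SA = (21.4 / 22414) * 6.022e23 * 0.162e-18 / 0.2
SA = 465.7 m^2/g

465.7


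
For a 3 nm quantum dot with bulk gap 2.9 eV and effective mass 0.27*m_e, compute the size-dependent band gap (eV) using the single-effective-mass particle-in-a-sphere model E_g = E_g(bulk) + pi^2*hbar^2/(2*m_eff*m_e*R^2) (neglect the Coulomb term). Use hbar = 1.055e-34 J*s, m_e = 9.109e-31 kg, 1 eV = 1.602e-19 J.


Radius R = 3/2 nm = 1.5e-09 m
Confinement energy dE = pi^2 * hbar^2 / (2 * m_eff * m_e * R^2)
dE = pi^2 * (1.055e-34)^2 / (2 * 0.27 * 9.109e-31 * (1.5e-09)^2) J, divided by 1.602e-19 J/eV
dE = 0.6196 eV
Total band gap = E_g(bulk) + dE = 2.9 + 0.6196 = 3.5196 eV

3.5196


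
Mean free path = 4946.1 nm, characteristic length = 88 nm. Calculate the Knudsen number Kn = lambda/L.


Knudsen number Kn = lambda / L
Kn = 4946.1 / 88
Kn = 56.2057

56.2057


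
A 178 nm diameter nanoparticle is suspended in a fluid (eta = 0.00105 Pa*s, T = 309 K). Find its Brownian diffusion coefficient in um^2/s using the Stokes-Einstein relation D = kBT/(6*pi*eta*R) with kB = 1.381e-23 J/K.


Radius R = 178/2 = 89 nm = 8.9e-08 m
D = kB*T / (6*pi*eta*R)
D = 1.381e-23 * 309 / (6 * pi * 0.00105 * 8.9e-08)
D = 2.42254e-12 m^2/s = 2.423 um^2/s

2.423


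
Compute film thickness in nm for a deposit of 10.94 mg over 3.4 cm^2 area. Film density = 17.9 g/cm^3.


Convert: m = 10.94 mg = 1.0940e-05 kg, A = 3.4 cm^2 = 3.4000e-04 m^2, rho = 17.9 g/cm^3 = 17900 kg/m^3
t = m / (A * rho)
t = 1.0940e-05 / (3.4000e-04 * 17900)
t = 1.7976e-06 m = 1797.6 nm

1797.6


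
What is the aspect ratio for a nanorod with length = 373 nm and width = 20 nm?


Aspect ratio AR = length / diameter
AR = 373 / 20
AR = 18.65

18.65


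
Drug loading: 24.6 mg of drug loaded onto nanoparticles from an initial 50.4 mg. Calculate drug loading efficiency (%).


Drug loading efficiency = (drug loaded / drug initial) * 100
DLE = 24.6 / 50.4 * 100
DLE = 0.4881 * 100
DLE = 48.81%

48.81


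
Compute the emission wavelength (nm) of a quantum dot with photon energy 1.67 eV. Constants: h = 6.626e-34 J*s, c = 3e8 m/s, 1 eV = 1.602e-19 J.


Convert energy: E = 1.67 eV = 1.67 * 1.602e-19 = 2.67534e-19 J
lambda = h*c / E = 6.626e-34 * 3e8 / 2.67534e-19
lambda = 7.43008e-07 m = 743.0 nm

743.0


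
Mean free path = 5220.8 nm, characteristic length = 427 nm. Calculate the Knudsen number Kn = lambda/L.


Knudsen number Kn = lambda / L
Kn = 5220.8 / 427
Kn = 12.2267

12.2267


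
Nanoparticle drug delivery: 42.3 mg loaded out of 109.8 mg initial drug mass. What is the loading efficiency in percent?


Drug loading efficiency = (drug loaded / drug initial) * 100
DLE = 42.3 / 109.8 * 100
DLE = 0.3852 * 100
DLE = 38.52%

38.52


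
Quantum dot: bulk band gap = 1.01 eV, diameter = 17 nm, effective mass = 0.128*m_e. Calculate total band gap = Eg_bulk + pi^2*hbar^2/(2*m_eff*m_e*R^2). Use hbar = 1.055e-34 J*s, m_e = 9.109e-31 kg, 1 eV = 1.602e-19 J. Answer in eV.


Radius R = 17/2 nm = 8.5e-09 m
Confinement energy dE = pi^2 * hbar^2 / (2 * m_eff * m_e * R^2)
dE = pi^2 * (1.055e-34)^2 / (2 * 0.128 * 9.109e-31 * (8.5e-09)^2) J, divided by 1.602e-19 J/eV
dE = 0.0407 eV
Total band gap = E_g(bulk) + dE = 1.01 + 0.0407 = 1.0507 eV

1.0507


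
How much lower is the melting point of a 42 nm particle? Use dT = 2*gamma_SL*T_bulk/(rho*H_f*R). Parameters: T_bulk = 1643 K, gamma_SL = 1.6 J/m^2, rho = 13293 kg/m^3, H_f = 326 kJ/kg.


Radius R = 42/2 = 21 nm = 2.1e-08 m
Convert H_f = 326 kJ/kg = 326000 J/kg
dT = 2 * gamma_SL * T_bulk / (rho * H_f * R)
dT = 2 * 1.6 * 1643 / (13293 * 326000 * 2.1e-08)
dT = 57.8 K

57.8


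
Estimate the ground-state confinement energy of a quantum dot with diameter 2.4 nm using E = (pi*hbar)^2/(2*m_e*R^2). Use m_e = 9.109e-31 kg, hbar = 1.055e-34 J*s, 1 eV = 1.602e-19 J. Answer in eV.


Radius R = 2.4/2 = 1.2 nm = 1.2e-09 m
E = (pi * 1.055e-34)^2 / (2 * 9.109e-31 * (1.2e-09)^2)
E(J) = 4.18737e-20
E = E(J) / 1.602e-19 = 0.2614 eV

0.2614


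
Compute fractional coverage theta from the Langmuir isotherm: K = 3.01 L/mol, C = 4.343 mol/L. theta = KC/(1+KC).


Langmuir isotherm: theta = K*C / (1 + K*C)
K*C = 3.01 * 4.343 = 13.07243
theta = 13.07243 / (1 + 13.07243) = 13.07243 / 14.07243
theta = 0.9289

0.9289


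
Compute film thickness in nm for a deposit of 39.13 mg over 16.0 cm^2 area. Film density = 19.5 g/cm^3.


Convert: m = 39.13 mg = 3.9130e-05 kg, A = 16.0 cm^2 = 1.6000e-03 m^2, rho = 19.5 g/cm^3 = 19500 kg/m^3
t = m / (A * rho)
t = 3.9130e-05 / (1.6000e-03 * 19500)
t = 1.2542e-06 m = 1254.2 nm

1254.2


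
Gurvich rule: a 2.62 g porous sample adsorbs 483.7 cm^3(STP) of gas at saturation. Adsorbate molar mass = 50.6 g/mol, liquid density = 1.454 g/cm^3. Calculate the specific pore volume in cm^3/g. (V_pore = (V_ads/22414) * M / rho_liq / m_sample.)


Moles adsorbed n = V_ads / 22414 = 483.7 / 22414 = 2.158026e-02 mol
Liquid volume V_liq = n * M / rho_liq = 2.158026e-02 * 50.6 / 1.454 = 0.75101 cm^3
Specific pore volume V_pore = V_liq / m_sample = 0.75101 / 2.62
V_pore = 0.2866 cm^3/g

0.2866


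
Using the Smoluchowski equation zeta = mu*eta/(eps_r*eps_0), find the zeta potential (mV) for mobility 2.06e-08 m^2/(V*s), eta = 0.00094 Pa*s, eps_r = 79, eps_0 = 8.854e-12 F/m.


Smoluchowski equation: zeta = mu * eta / (eps_r * eps_0)
zeta = 2.06e-08 * 0.00094 / (79 * 8.854e-12)
zeta = 0.027684 V = 27.68 mV

27.68


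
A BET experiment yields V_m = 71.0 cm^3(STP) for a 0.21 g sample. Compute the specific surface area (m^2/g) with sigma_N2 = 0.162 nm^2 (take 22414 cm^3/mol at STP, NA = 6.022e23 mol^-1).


Number of moles in monolayer = V_m / 22414 = 71.0 / 22414 = 0.00316766
Number of molecules = moles * NA = 0.00316766 * 6.022e23
SA = molecules * sigma / mass
SA = (71.0 / 22414) * 6.022e23 * 0.162e-18 / 0.21
SA = 1471.6 m^2/g

1471.6


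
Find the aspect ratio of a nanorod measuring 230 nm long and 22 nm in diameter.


Aspect ratio AR = length / diameter
AR = 230 / 22
AR = 10.45

10.45


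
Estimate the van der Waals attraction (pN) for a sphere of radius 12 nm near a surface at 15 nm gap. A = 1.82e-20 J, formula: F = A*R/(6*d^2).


Convert to SI: R = 12 nm = 1.2e-08 m, d = 15 nm = 1.5e-08 m
F = A * R / (6 * d^2)
F = 1.82e-20 * 1.2e-08 / (6 * (1.5e-08)^2)
F = 1.61778e-13 N = 0.162 pN

0.162


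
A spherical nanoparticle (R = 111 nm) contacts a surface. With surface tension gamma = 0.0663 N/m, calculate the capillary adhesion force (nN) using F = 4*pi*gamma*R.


Convert radius: R = 111 nm = 1.11e-07 m
F = 4 * pi * gamma * R
F = 4 * pi * 0.0663 * 1.11e-07
F = 9.24797e-08 N = 92.4797 nN

92.4797


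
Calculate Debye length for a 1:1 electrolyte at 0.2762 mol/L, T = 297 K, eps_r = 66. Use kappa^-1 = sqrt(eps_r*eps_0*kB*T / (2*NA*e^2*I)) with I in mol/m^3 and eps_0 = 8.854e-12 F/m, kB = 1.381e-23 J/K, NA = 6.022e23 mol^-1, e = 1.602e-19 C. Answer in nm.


Ionic strength I = 0.2762 * 1^2 * 1000 = 276.2 mol/m^3
kappa^-1 = sqrt(66 * 8.854e-12 * 1.381e-23 * 297 / (2 * 6.022e23 * (1.602e-19)^2 * 276.2))
kappa^-1 = 0.53 nm

0.53
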